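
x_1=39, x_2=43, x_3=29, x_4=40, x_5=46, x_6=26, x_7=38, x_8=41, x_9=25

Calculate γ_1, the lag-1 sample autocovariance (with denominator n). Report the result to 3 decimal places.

-20.531

Mean x̄ = (39 + 43 + 29 + 40 + 46 + 26 + 38 + 41 + 25)/9 = 36.3333
Σ_{t=1}^{8}(x_t−x̄)(x_{t+1}−x̄) = -184.7778
γ_1 = -184.7778 / 9 = -20.531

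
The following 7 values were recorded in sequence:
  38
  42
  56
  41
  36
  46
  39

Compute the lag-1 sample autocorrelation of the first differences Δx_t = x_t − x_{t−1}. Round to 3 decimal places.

First differences Δx: 4, 14, -15, -5, 10, -7
Mean of differences = 0.1667
Numerator Σ(Δx_t−Δx̄)(Δx_{t+1}−Δx̄) = -199.6944
Denominator Σ(Δx_t−Δx̄)² = 610.8333
r_1(Δx) = -199.6944 / 610.8333 = -0.327

-0.327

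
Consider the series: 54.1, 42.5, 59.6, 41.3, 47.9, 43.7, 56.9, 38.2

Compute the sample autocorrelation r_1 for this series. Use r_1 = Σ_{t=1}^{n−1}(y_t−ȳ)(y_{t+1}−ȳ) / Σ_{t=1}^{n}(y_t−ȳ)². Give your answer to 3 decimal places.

Mean ȳ = (54.1 + 42.5 + 59.6 + 41.3 + 47.9 + 43.7 + 56.9 + 38.2)/8 = 48.0250
Deviations from mean: 6.0750, -5.5250, 11.5750, -6.7250, -0.1250, -4.3250, 8.8750, -9.8250
Numerator Σ_{t=1}^{7}(y_t−ȳ)(y_{t+1}−ȳ) = -299.5581
Denominator Σ(y_t−ȳ)² = 440.6550
r_1 = -299.5581 / 440.6550 = -0.680

-0.680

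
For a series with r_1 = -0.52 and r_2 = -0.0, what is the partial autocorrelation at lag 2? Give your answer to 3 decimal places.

φ_{22} = (r_2 − r_1²) / (1 − r_1²)
r_1² = (-0.52)² = 0.2704
Numerator = -0.0 − 0.2704 = -0.2704; denominator = 1 − 0.2704 = 0.7296
φ_{22} = -0.2704 / 0.7296 = -0.371

-0.371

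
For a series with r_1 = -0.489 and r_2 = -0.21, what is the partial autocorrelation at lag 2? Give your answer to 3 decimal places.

φ_{22} = (r_2 − r_1²) / (1 − r_1²)
r_1² = (-0.489)² = 0.239121
Numerator = -0.21 − 0.2391 = -0.4491; denominator = 1 − 0.2391 = 0.7609
φ_{22} = -0.4491 / 0.7609 = -0.590

-0.590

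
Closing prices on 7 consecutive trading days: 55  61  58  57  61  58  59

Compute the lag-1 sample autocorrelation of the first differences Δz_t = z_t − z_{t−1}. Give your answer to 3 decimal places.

-0.468

First differences Δz: 6, -3, -1, 4, -3, 1
Mean of differences = 0.6667
Numerator Σ(Δz_t−Δz̄)(Δz_{t+1}−Δz̄) = -32.4444
Denominator Σ(Δz_t−Δz̄)² = 69.3333
r_1(Δz) = -32.4444 / 69.3333 = -0.468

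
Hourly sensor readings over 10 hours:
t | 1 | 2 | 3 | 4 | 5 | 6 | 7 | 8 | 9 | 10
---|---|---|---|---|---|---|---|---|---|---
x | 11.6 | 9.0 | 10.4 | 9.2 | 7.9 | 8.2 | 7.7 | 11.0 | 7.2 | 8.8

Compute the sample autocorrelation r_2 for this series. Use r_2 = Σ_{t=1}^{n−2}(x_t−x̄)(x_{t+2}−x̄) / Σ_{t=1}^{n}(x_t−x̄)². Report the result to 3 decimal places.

Mean x̄ = (11.6 + 9.0 + 10.4 + 9.2 + 7.9 + 8.2 + 7.7 + 11.0 + 7.2 + 8.8)/10 = 9.1000
Numerator Σ_{t=1}^{8}(x_t−x̄)(x_{t+2}−x̄) = 3.6500
Denominator Σ(x_t−x̄)² = 19.4800
r_2 = 3.6500 / 19.4800 = 0.187

0.187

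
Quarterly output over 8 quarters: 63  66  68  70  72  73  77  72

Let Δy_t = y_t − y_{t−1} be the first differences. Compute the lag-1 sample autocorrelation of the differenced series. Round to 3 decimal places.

First differences Δy: 3, 2, 2, 2, 1, 4, -5
Mean of differences = 1.2857
Numerator Σ(Δy_t−Δȳ)(Δy_{t+1}−Δȳ) = -15.7959
Denominator Σ(Δy_t−Δȳ)² = 51.4286
r_1(Δy) = -15.7959 / 51.4286 = -0.307

-0.307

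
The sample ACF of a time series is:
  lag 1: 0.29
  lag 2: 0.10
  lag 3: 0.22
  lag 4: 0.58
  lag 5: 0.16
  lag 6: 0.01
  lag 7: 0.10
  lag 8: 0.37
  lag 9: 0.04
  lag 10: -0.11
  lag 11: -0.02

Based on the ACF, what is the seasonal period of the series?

The largest autocorrelation is r_4 = 0.58, with a weaker echo at lag 8 (0.37); the remaining lags stay at or below 0.29. The elevated value at lag 1 (0.29), dropping to 0.10 at lag 2, reflects decaying short-term dependence rather than seasonality.
The dominant spike at lag 4 indicates a seasonal period of 4.

4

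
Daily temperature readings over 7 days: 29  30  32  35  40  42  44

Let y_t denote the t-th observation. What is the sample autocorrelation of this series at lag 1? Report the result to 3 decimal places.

0.633

Mean ȳ = (29 + 30 + 32 + 35 + 40 + 42 + 44)/7 = 36.0000
Numerator Σ_{t=1}^{6}(y_t−ȳ)(y_{t+1}−ȳ) = 138.0000
Denominator Σ(y_t−ȳ)² = 218.0000
r_1 = 138.0000 / 218.0000 = 0.633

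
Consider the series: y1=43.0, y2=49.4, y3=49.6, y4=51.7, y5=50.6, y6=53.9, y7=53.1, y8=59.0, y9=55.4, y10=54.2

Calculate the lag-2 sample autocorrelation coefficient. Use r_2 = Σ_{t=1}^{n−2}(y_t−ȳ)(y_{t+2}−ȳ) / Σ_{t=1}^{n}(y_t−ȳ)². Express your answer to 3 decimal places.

Mean ȳ = (43.0 + 49.4 + 49.6 + 51.7 + 50.6 + 53.9 + 53.1 + 59.0 + 55.4 + 54.2)/10 = 51.9900
Numerator Σ_{t=1}^{8}(y_t−ȳ)(y_{t+2}−ȳ) = 56.1288
Denominator Σ(y_t−ȳ)² = 165.7890
r_2 = 56.1288 / 165.7890 = 0.339

0.339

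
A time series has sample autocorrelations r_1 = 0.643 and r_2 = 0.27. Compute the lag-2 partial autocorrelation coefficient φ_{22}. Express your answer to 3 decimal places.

φ_{22} = (r_2 − r_1²) / (1 − r_1²)
r_1² = (0.643)² = 0.413449
Numerator = 0.27 − 0.4134 = -0.1434; denominator = 1 − 0.4134 = 0.5866
φ_{22} = -0.1434 / 0.5866 = -0.245

-0.245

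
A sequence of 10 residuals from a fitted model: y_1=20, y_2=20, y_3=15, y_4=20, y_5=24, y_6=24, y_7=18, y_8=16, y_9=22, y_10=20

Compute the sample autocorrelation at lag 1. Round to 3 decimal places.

Mean ȳ = (20 + 20 + 15 + 20 + 24 + 24 + 18 + 16 + 22 + 20)/10 = 19.9000
Numerator Σ_{t=1}^{9}(y_t−ȳ)(y_{t+1}−ȳ) = 7.8900
Denominator Σ(y_t−ȳ)² = 80.9000
r_1 = 7.8900 / 80.9000 = 0.098

0.098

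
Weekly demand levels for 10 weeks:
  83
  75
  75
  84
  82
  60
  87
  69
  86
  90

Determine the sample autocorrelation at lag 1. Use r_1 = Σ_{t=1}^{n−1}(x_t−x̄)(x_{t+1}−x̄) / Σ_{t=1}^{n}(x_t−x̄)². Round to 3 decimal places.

-0.368

Mean x̄ = (83 + 75 + 75 + 84 + 82 + 60 + 87 + 69 + 86 + 90)/10 = 79.1000
Numerator Σ_{t=1}^{9}(x_t−x̄)(x_{t+1}−x̄) = -285.6100
Denominator Σ(x_t−x̄)² = 776.9000
r_1 = -285.6100 / 776.9000 = -0.368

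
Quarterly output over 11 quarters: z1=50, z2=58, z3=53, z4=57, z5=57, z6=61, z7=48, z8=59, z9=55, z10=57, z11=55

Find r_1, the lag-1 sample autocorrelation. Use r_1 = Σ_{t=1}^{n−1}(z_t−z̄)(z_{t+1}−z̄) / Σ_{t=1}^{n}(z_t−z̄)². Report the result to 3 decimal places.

-0.563

Mean z̄ = (50 + 58 + 53 + 57 + 57 + 61 + 48 + 59 + 55 + 57 + 55)/11 = 55.4545
Numerator Σ_{t=1}^{10}(z_t−z̄)(z_{t+1}−z̄) = -83.7521
Denominator Σ(z_t−z̄)² = 148.7273
r_1 = -83.7521 / 148.7273 = -0.563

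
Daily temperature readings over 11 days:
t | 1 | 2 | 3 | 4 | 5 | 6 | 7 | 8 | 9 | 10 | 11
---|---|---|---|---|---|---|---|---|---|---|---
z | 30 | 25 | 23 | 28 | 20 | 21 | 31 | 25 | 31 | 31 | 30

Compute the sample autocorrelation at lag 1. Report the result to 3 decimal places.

Mean z̄ = (30 + 25 + 23 + 28 + 20 + 21 + 31 + 25 + 31 + 31 + 30)/11 = 26.8182
Numerator Σ_{t=1}^{10}(z_t−z̄)(z_{t+1}−z̄) = 19.5124
Denominator Σ(z_t−z̄)² = 175.6364
r_1 = 19.5124 / 175.6364 = 0.111

0.111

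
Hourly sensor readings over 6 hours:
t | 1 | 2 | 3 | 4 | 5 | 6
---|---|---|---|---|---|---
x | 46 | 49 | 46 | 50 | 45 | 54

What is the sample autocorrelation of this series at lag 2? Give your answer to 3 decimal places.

0.415

Mean x̄ = (46 + 49 + 46 + 50 + 45 + 54)/6 = 48.3333
Σ(x_t−x̄)(x_{t+2}−x̄) = (5.4444) + (1.1111) + (7.7778) + (9.4444) = 23.7778
Denominator Σ(x_t−x̄)² = 57.3333
r_2 = 23.7778 / 57.3333 = 0.415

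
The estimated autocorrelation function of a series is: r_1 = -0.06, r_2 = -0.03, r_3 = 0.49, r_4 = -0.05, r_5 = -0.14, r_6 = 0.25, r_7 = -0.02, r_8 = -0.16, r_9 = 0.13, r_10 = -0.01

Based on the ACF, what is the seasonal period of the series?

The largest autocorrelation is r_3 = 0.49, with a weaker echo at lag 6 (0.25); the remaining lags stay at or below 0.13.
The dominant spike at lag 3 indicates a seasonal period of 3.

3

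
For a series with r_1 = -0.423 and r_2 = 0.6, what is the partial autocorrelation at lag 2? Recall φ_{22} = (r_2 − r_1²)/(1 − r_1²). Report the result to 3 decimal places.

φ_{22} = (r_2 − r_1²) / (1 − r_1²)
r_1² = (-0.423)² = 0.178929
Numerator = 0.6 − 0.1789 = 0.4211; denominator = 1 − 0.1789 = 0.8211
φ_{22} = 0.4211 / 0.8211 = 0.513

0.513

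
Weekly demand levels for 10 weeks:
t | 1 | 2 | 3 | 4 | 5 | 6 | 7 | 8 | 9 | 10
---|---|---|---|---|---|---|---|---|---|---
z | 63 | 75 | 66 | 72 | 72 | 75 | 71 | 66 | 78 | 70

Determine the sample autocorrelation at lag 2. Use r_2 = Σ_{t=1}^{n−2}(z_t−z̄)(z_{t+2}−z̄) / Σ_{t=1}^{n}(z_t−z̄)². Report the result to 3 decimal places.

Mean z̄ = (63 + 75 + 66 + 72 + 72 + 75 + 71 + 66 + 78 + 70)/10 = 70.8000
Numerator Σ_{t=1}^{8}(z_t−z̄)(z_{t+2}−z̄) = 27.1200
Denominator Σ(z_t−z̄)² = 197.6000
r_2 = 27.1200 / 197.6000 = 0.137

0.137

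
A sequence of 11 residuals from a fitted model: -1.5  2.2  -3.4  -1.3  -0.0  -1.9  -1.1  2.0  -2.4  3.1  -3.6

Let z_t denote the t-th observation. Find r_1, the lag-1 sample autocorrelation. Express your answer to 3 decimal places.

-0.625

Mean z̄ = (-1.5 + 2.2 − 3.4 − 1.3 − 0.0 − 1.9 − 1.1 + 2.0 − 2.4 + 3.1 − 3.6)/11 = -0.7182
Numerator Σ_{t=1}^{10}(z_t−z̄)(z_{t+1}−z̄) = -32.3967
Denominator Σ(z_t−z̄)² = 51.8164
r_1 = -32.3967 / 51.8164 = -0.625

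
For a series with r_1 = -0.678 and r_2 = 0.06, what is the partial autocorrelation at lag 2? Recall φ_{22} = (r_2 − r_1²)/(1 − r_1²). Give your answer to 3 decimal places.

φ_{22} = (r_2 − r_1²) / (1 − r_1²)
r_1² = (-0.678)² = 0.459684
Numerator = 0.06 − 0.4597 = -0.3997; denominator = 1 − 0.4597 = 0.5403
φ_{22} = -0.3997 / 0.5403 = -0.740

-0.740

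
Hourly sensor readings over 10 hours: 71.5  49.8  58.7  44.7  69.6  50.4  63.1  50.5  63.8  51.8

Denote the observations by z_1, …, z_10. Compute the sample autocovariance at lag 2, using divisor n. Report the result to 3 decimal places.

41.250

Mean z̄ = (71.5 + 49.8 + 58.7 + 44.7 + 69.6 + 50.4 + 63.1 + 50.5 + 63.8 + 51.8)/10 = 57.3900
Σ_{t=1}^{8}(z_t−z̄)(z_{t+2}−z̄) = 412.4958
γ_2 = 412.4958 / 10 = 41.250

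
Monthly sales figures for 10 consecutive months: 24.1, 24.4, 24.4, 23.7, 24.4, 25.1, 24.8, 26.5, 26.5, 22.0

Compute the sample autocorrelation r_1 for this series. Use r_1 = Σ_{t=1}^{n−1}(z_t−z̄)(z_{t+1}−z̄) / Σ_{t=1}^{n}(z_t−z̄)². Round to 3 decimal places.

Mean z̄ = (24.1 + 24.4 + 24.4 + 23.7 + 24.4 + 25.1 + 24.8 + 26.5 + 26.5 + 22.0)/10 = 24.5900
Numerator Σ_{t=1}^{9}(z_t−z̄)(z_{t+1}−z̄) = -0.4201
Denominator Σ(z_t−z̄)² = 15.4490
r_1 = -0.4201 / 15.4490 = -0.027

-0.027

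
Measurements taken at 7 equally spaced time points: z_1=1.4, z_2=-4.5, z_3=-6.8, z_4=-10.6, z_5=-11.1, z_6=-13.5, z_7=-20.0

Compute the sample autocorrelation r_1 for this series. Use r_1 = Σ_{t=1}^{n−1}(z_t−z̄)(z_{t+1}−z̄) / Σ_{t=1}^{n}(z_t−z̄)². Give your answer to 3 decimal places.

Mean z̄ = (1.4 − 4.5 − 6.8 − 10.6 − 11.1 − 13.5 − 20.0)/7 = -9.3000
Deviations from mean: 10.7000, 4.8000, 2.5000, -1.3000, -1.8000, -4.2000, -10.7000
Numerator Σ_{t=1}^{6}(z_t−z̄)(z_{t+1}−z̄) = 114.9500
Denominator Σ(z_t−z̄)² = 280.8400
r_1 = 114.9500 / 280.8400 = 0.409

0.409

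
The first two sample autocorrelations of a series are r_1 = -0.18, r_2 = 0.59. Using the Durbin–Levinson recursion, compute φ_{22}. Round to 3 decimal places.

0.576

φ_{22} = (r_2 − r_1²) / (1 − r_1²)
r_1² = (-0.18)² = 0.0324
Numerator = 0.59 − 0.0324 = 0.5576; denominator = 1 − 0.0324 = 0.9676
φ_{22} = 0.5576 / 0.9676 = 0.576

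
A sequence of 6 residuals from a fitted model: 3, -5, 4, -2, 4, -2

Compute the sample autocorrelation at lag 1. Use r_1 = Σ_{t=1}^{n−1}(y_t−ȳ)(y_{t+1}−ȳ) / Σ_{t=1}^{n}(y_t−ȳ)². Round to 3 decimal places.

-0.811

Mean ȳ = (3 − 5 + 4 − 2 + 4 − 2)/6 = 0.3333
Deviations from mean: 2.6667, -5.3333, 3.6667, -2.3333, 3.6667, -2.3333
Numerator Σ_{t=1}^{5}(y_t−ȳ)(y_{t+1}−ȳ) = -59.4444
Denominator Σ(y_t−ȳ)² = 73.3333
r_1 = -59.4444 / 73.3333 = -0.811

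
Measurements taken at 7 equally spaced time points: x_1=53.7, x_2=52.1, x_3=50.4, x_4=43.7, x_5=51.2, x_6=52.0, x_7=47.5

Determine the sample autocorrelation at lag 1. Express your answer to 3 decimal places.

Mean x̄ = (53.7 + 52.1 + 50.4 + 43.7 + 51.2 + 52.0 + 47.5)/7 = 50.0857
Deviations from mean: 3.6143, 2.0143, 0.3143, -6.3857, 1.1143, 1.9143, -2.5857
Σ(x_t−x̄)(x_{t+1}−x̄) = (7.2802) + (0.6331) + (-2.0069) + (-7.1155) + (2.1331) + (-4.9498) = -4.0259
Denominator Σ(x_t−x̄)² = 69.5886
r_1 = -4.0259 / 69.5886 = -0.058

-0.058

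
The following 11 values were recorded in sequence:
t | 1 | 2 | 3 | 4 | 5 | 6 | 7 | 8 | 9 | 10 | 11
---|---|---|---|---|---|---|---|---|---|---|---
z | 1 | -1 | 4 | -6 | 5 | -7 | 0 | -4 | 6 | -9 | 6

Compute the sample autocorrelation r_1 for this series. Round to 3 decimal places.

Mean z̄ = (1 − 1 + 4 − 6 + 5 − 7 + 0 − 4 + 6 − 9 + 6)/11 = -0.4545
Numerator Σ_{t=1}^{10}(z_t−z̄)(z_{t+1}−z̄) = -231.6612
Denominator Σ(z_t−z̄)² = 294.7273
r_1 = -231.6612 / 294.7273 = -0.786

-0.786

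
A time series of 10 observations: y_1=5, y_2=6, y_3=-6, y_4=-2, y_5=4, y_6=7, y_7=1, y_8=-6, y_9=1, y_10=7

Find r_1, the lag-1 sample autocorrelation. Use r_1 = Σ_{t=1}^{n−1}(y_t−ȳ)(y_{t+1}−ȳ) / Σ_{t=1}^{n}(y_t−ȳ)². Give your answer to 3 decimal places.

0.074

Mean ȳ = (5 + 6 − 6 − 2 + 4 + 7 + 1 − 6 + 1 + 7)/10 = 1.7000
Numerator Σ_{t=1}^{9}(y_t−ȳ)(y_{t+1}−ȳ) = 16.6100
Denominator Σ(y_t−ȳ)² = 224.1000
r_1 = 16.6100 / 224.1000 = 0.074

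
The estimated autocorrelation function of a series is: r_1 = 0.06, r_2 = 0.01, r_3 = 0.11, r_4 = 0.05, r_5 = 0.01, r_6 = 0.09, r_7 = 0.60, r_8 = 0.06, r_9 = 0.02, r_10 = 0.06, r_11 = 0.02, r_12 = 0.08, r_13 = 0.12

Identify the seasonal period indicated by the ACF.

7

The largest autocorrelation is r_7 = 0.60; the remaining lags stay at or below 0.12.
The dominant spike at lag 7 indicates a seasonal period of 7.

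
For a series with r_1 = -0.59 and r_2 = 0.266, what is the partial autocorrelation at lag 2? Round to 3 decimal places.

-0.126

φ_{22} = (r_2 − r_1²) / (1 − r_1²)
r_1² = (-0.59)² = 0.3481
Numerator = 0.266 − 0.3481 = -0.0821; denominator = 1 − 0.3481 = 0.6519
φ_{22} = -0.0821 / 0.6519 = -0.126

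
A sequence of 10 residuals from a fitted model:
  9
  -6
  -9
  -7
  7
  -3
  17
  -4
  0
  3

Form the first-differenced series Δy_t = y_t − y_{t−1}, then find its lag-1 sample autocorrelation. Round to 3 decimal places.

First differences Δy: -15, -3, 2, 14, -10, 20, -21, 4, 3
Mean of differences = -0.6667
Numerator Σ(Δy_t−Δȳ)(Δy_{t+1}−Δȳ) = -761.4444
Denominator Σ(Δy_t−Δȳ)² = 1396.0000
r_1(Δy) = -761.4444 / 1396.0000 = -0.545

-0.545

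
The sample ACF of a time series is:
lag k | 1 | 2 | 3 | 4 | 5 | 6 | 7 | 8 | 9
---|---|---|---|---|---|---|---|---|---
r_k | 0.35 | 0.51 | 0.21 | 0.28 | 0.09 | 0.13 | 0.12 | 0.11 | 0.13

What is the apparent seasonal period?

The largest autocorrelation is r_2 = 0.51; the remaining lags stay at or below 0.35.
The dominant spike at lag 2 indicates a seasonal period of 2.

2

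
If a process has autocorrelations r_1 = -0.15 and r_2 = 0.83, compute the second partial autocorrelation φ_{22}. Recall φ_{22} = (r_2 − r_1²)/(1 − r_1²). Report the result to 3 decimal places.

φ_{22} = (r_2 − r_1²) / (1 − r_1²)
r_1² = (-0.15)² = 0.0225
Numerator = 0.83 − 0.0225 = 0.8075; denominator = 1 − 0.0225 = 0.9775
φ_{22} = 0.8075 / 0.9775 = 0.826

0.826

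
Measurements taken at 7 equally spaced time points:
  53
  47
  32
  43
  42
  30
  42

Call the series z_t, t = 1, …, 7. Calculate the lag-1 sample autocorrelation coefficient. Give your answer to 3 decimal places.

Mean z̄ = (53 + 47 + 32 + 43 + 42 + 30 + 42)/7 = 41.2857
Deviations from mean: 11.7143, 5.7143, -9.2857, 1.7143, 0.7143, -11.2857, 0.7143
Σ(z_t−z̄)(z_{t+1}−z̄) = (66.9388) + (-53.0612) + (-15.9184) + (1.2245) + (-8.0612) + (-8.0612) = -16.9388
Denominator Σ(z_t−z̄)² = 387.4286
r_1 = -16.9388 / 387.4286 = -0.044

-0.044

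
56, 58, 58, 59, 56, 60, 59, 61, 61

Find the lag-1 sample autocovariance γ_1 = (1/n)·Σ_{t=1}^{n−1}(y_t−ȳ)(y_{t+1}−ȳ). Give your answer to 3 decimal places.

0.469

Mean ȳ = (56 + 58 + 58 + 59 + 56 + 60 + 59 + 61 + 61)/9 = 58.6667
Σ_{t=1}^{8}(y_t−ȳ)(y_{t+1}−ȳ) = 4.2222
γ_1 = 4.2222 / 9 = 0.469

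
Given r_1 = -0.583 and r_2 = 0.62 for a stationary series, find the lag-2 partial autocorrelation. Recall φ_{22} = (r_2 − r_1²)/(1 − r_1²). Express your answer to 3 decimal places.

φ_{22} = (r_2 − r_1²) / (1 − r_1²)
r_1² = (-0.583)² = 0.339889
Numerator = 0.62 − 0.3399 = 0.2801; denominator = 1 − 0.3399 = 0.6601
φ_{22} = 0.2801 / 0.6601 = 0.424

0.424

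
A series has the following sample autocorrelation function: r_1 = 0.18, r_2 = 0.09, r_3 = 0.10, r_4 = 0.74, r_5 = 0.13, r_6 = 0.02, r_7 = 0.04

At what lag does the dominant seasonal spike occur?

The largest autocorrelation is r_4 = 0.74; the remaining lags stay at or below 0.18.
The dominant spike at lag 4 indicates a seasonal period of 4.

4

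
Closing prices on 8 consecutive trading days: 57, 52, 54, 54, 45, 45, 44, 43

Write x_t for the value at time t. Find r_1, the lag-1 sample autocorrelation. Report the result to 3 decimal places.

Mean x̄ = (57 + 52 + 54 + 54 + 45 + 45 + 44 + 43)/8 = 49.2500
Deviations from mean: 7.7500, 2.7500, 4.7500, 4.7500, -4.2500, -4.2500, -5.2500, -6.2500
Σ(x_t−x̄)(x_{t+1}−x̄) = (21.3125) + (13.0625) + (22.5625) + (-20.1875) + (18.0625) + (22.3125) + (32.8125) = 109.9375
Denominator Σ(x_t−x̄)² = 215.5000
r_1 = 109.9375 / 215.5000 = 0.510

0.510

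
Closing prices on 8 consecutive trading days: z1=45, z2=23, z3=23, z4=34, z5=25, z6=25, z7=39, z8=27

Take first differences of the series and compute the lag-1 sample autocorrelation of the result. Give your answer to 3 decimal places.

First differences Δz: -22, 0, 11, -9, 0, 14, -12
Mean of differences = -2.5714
Numerator Σ(Δz_t−Δz̄)(Δz_{t+1}−Δz̄) = -232.4694
Denominator Σ(Δz_t−Δz̄)² = 979.7143
r_1(Δz) = -232.4694 / 979.7143 = -0.237

-0.237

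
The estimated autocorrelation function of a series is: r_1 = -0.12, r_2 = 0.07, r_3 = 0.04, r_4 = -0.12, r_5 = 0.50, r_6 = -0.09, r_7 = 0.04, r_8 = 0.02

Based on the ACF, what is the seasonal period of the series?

The largest autocorrelation is r_5 = 0.50; the remaining lags stay at or below 0.07.
The dominant spike at lag 5 indicates a seasonal period of 5.

5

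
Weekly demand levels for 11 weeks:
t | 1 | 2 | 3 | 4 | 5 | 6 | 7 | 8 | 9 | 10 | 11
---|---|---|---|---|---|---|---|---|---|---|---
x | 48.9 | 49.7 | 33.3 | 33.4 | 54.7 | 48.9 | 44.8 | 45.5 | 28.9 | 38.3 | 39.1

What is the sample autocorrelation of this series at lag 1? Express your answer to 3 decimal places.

Mean x̄ = (48.9 + 49.7 + 33.3 + 33.4 + 54.7 + 48.9 + 44.8 + 45.5 + 28.9 + 38.3 + 39.1)/11 = 42.3182
Numerator Σ_{t=1}^{10}(x_t−x̄)(x_{t+1}−x̄) = 81.8979
Denominator Σ(x_t−x̄)² = 678.1364
r_1 = 81.8979 / 678.1364 = 0.121

0.121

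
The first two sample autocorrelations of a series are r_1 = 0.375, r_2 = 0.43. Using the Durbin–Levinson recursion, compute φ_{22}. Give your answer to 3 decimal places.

0.337

φ_{22} = (r_2 − r_1²) / (1 − r_1²)
r_1² = (0.375)² = 0.140625
Numerator = 0.43 − 0.1406 = 0.2894; denominator = 1 − 0.1406 = 0.8594
φ_{22} = 0.2894 / 0.8594 = 0.337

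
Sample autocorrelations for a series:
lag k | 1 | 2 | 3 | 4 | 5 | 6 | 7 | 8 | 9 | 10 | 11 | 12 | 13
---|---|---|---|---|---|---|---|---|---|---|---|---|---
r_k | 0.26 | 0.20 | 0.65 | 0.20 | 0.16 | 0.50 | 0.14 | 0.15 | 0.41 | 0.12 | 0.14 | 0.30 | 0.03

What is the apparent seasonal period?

3

The largest autocorrelation is r_3 = 0.65, with weaker echoes at lags 6 (0.50), 9 (0.41) and 12 (0.30); the remaining lags stay at or below 0.26. The elevated value at lag 1 (0.26), dropping to 0.20 at lag 2, reflects decaying short-term dependence rather than seasonality.
The dominant spike at lag 3 indicates a seasonal period of 3.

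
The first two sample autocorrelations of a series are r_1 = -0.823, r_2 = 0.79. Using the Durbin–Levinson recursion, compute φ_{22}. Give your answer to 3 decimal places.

0.349

φ_{22} = (r_2 − r_1²) / (1 − r_1²)
r_1² = (-0.823)² = 0.677329
Numerator = 0.79 − 0.6773 = 0.1127; denominator = 1 − 0.6773 = 0.3227
φ_{22} = 0.1127 / 0.3227 = 0.349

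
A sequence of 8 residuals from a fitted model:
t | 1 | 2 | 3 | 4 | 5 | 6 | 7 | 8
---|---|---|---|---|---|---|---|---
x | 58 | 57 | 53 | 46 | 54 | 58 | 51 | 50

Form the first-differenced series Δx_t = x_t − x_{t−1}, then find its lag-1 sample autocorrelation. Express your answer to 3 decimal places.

First differences Δx: -1, -4, -7, 8, 4, -7, -1
Mean of differences = -1.1429
Numerator Σ(Δx_t−Δx̄)(Δx_{t+1}−Δx̄) = -21.1633
Denominator Σ(Δx_t−Δx̄)² = 186.8571
r_1(Δx) = -21.1633 / 186.8571 = -0.113

-0.113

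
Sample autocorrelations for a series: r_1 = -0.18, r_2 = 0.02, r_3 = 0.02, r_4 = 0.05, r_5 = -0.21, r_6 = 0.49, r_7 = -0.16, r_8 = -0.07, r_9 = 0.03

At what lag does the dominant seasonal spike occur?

The largest autocorrelation is r_6 = 0.49; the remaining lags stay at or below 0.05.
The dominant spike at lag 6 indicates a seasonal period of 6.

6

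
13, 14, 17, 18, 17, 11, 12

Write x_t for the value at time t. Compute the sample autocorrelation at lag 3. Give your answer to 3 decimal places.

-0.531

Mean x̄ = (13 + 14 + 17 + 18 + 17 + 11 + 12)/7 = 14.5714
Σ(x_t−x̄)(x_{t+3}−x̄) = (-5.3878) + (-1.3878) + (-8.6735) + (-8.8163) = -24.2653
Denominator Σ(x_t−x̄)² = 45.7143
r_3 = -24.2653 / 45.7143 = -0.531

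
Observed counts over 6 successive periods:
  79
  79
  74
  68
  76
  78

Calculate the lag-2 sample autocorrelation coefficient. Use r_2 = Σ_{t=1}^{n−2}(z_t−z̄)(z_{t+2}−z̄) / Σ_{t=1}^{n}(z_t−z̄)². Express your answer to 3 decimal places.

-0.555

Mean z̄ = (79 + 79 + 74 + 68 + 76 + 78)/6 = 75.6667
Deviations from mean: 3.3333, 3.3333, -1.6667, -7.6667, 0.3333, 2.3333
Numerator Σ_{t=1}^{4}(z_t−z̄)(z_{t+2}−z̄) = -49.5556
Denominator Σ(z_t−z̄)² = 89.3333
r_2 = -49.5556 / 89.3333 = -0.555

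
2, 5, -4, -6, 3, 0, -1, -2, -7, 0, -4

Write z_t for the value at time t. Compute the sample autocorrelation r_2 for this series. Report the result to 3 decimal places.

Mean z̄ = (2 + 5 − 4 − 6 + 3 + 0 − 1 − 2 − 7 + 0 − 4)/11 = -1.2727
Numerator Σ_{t=1}^{9}(z_t−z̄)(z_{t+2}−z̄) = -42.8760
Denominator Σ(z_t−z̄)² = 142.1818
r_2 = -42.8760 / 142.1818 = -0.302

-0.302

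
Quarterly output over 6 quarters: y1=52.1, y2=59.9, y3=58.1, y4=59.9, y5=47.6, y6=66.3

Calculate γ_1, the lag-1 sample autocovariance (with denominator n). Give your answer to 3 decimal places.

-20.303

Mean ȳ = (52.1 + 59.9 + 58.1 + 59.9 + 47.6 + 66.3)/6 = 57.3167
Σ_{t=1}^{5}(y_t−ȳ)(y_{t+1}−ȳ) = -121.8186
γ_1 = -121.8186 / 6 = -20.303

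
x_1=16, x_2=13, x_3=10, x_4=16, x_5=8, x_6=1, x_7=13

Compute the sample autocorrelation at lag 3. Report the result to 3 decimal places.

0.232

Mean x̄ = (16 + 13 + 10 + 16 + 8 + 1 + 13)/7 = 11.0000
Deviations from mean: 5.0000, 2.0000, -1.0000, 5.0000, -3.0000, -10.0000, 2.0000
Numerator Σ_{t=1}^{4}(x_t−x̄)(x_{t+3}−x̄) = 39.0000
Denominator Σ(x_t−x̄)² = 168.0000
r_3 = 39.0000 / 168.0000 = 0.232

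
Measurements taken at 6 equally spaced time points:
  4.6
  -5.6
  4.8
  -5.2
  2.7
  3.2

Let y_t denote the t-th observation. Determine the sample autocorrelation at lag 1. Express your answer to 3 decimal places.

-0.695

Mean ȳ = (4.6 − 5.6 + 4.8 − 5.2 + 2.7 + 3.2)/6 = 0.7500
Deviations from mean: 3.8500, -6.3500, 4.0500, -5.9500, 1.9500, 2.4500
Numerator Σ_{t=1}^{5}(y_t−ȳ)(y_{t+1}−ȳ) = -81.0875
Denominator Σ(y_t−ȳ)² = 116.7550
r_1 = -81.0875 / 116.7550 = -0.695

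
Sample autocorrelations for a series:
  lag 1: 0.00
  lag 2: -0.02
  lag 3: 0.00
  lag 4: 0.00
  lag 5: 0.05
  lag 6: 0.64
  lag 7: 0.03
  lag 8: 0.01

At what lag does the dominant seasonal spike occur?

The largest autocorrelation is r_6 = 0.64; the remaining lags stay at or below 0.05.
The dominant spike at lag 6 indicates a seasonal period of 6.

6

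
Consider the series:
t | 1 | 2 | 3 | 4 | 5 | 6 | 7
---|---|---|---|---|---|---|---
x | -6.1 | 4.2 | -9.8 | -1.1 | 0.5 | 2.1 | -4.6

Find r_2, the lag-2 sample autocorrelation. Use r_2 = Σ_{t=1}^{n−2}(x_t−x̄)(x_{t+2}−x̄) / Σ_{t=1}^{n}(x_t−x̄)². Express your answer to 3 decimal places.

0.100

Mean x̄ = (-6.1 + 4.2 − 9.8 − 1.1 + 0.5 + 2.1 − 4.6)/7 = -2.1143
Deviations from mean: -3.9857, 6.3143, -7.6857, 1.0143, 2.6143, 4.2143, -2.4857
Numerator Σ_{t=1}^{5}(x_t−x̄)(x_{t+2}−x̄) = 14.7210
Denominator Σ(x_t−x̄)² = 146.6286
r_2 = 14.7210 / 146.6286 = 0.100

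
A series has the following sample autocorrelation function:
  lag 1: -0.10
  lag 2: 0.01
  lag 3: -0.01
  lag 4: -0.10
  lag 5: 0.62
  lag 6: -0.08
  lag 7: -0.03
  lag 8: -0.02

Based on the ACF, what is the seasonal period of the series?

5

The largest autocorrelation is r_5 = 0.62; the remaining lags stay at or below 0.01.
The dominant spike at lag 5 indicates a seasonal period of 5.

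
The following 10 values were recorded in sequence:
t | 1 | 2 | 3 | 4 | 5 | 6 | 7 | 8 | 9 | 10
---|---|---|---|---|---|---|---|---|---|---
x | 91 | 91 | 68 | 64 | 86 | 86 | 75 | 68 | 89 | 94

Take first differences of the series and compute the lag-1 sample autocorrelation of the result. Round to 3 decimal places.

0.024

First differences Δx: 0, -23, -4, 22, 0, -11, -7, 21, 5
Mean of differences = 0.3333
Numerator Σ(Δx_t−Δx̄)(Δx_{t+1}−Δx̄) = 39.5556
Denominator Σ(Δx_t−Δx̄)² = 1664.0000
r_1(Δx) = 39.5556 / 1664.0000 = 0.024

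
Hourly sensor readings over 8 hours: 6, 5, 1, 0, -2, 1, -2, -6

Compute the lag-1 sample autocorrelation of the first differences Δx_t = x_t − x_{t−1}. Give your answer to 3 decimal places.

First differences Δx: -1, -4, -1, -2, 3, -3, -4
Mean of differences = -1.7143
Numerator Σ(Δx_t−Δx̄)(Δx_{t+1}−Δx̄) = -7.9388
Denominator Σ(Δx_t−Δx̄)² = 35.4286
r_1(Δx) = -7.9388 / 35.4286 = -0.224

-0.224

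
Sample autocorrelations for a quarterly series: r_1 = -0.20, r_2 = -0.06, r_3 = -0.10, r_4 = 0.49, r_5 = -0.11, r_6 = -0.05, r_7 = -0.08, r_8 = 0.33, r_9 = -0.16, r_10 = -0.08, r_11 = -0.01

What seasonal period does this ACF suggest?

4

The largest autocorrelation is r_4 = 0.49, with a weaker echo at lag 8 (0.33); the remaining lags stay at or below -0.01.
The dominant spike at lag 4 indicates a seasonal period of 4.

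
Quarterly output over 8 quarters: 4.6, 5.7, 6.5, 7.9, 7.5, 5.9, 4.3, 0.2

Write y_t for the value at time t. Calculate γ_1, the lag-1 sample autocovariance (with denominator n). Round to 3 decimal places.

1.839

Mean ȳ = (4.6 + 5.7 + 6.5 + 7.9 + 7.5 + 5.9 + 4.3 + 0.2)/8 = 5.3250
Deviations: -0.7250, 0.3750, 1.1750, 2.5750, 2.1750, 0.5750, -1.0250, -5.1250
Σ_{t=1}^{7}(y_t−ȳ)(y_{t+1}−ȳ) = 14.7094
γ_1 = 14.7094 / 8 = 1.839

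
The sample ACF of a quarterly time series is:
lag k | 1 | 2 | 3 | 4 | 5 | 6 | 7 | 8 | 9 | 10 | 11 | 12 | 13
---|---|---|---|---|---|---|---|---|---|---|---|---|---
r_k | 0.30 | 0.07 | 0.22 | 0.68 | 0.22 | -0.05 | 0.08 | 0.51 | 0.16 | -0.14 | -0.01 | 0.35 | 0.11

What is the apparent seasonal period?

The largest autocorrelation is r_4 = 0.68, with weaker echoes at lags 8 (0.51) and 12 (0.35); the remaining lags stay at or below 0.30. The elevated value at lag 1 (0.30), dropping to 0.07 at lag 2, reflects decaying short-term dependence rather than seasonality.
The dominant spike at lag 4 indicates a seasonal period of 4.

4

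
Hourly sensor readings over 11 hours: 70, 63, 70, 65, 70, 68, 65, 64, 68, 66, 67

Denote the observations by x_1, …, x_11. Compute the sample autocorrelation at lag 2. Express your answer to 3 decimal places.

0.256

Mean x̄ = (70 + 63 + 70 + 65 + 70 + 68 + 65 + 64 + 68 + 66 + 67)/11 = 66.9091
Numerator Σ_{t=1}^{9}(x_t−x̄)(x_{t+2}−x̄) = 16.0744
Denominator Σ(x_t−x̄)² = 62.9091
r_2 = 16.0744 / 62.9091 = 0.256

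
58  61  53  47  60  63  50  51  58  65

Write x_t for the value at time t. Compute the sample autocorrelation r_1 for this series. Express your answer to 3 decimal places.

Mean x̄ = (58 + 61 + 53 + 47 + 60 + 63 + 50 + 51 + 58 + 65)/10 = 56.6000
Numerator Σ_{t=1}^{9}(x_t−x̄)(x_{t+1}−x̄) = 12.6400
Denominator Σ(x_t−x̄)² = 326.4000
r_1 = 12.6400 / 326.4000 = 0.039

0.039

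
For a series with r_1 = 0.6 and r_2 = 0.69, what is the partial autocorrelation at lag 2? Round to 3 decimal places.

0.516

φ_{22} = (r_2 − r_1²) / (1 − r_1²)
r_1² = (0.6)² = 0.36
Numerator = 0.69 − 0.3600 = 0.3300; denominator = 1 − 0.3600 = 0.6400
φ_{22} = 0.3300 / 0.6400 = 0.516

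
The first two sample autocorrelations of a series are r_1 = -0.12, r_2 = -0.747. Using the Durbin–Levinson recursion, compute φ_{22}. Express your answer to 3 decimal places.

-0.773

φ_{22} = (r_2 − r_1²) / (1 − r_1²)
r_1² = (-0.12)² = 0.0144
Numerator = -0.747 − 0.0144 = -0.7614; denominator = 1 − 0.0144 = 0.9856
φ_{22} = -0.7614 / 0.9856 = -0.773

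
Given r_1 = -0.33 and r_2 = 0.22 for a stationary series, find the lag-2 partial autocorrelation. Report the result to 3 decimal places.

0.125

φ_{22} = (r_2 − r_1²) / (1 − r_1²)
r_1² = (-0.33)² = 0.1089
Numerator = 0.22 − 0.1089 = 0.1111; denominator = 1 − 0.1089 = 0.8911
φ_{22} = 0.1111 / 0.8911 = 0.125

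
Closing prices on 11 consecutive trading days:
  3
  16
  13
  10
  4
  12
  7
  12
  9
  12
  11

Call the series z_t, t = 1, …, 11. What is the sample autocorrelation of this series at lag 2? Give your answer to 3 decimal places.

-0.074

Mean z̄ = (3 + 16 + 13 + 10 + 4 + 12 + 7 + 12 + 9 + 12 + 11)/11 = 9.9091
Numerator Σ_{t=1}^{9}(z_t−z̄)(z_{t+2}−z̄) = -11.2893
Denominator Σ(z_t−z̄)² = 152.9091
r_2 = -11.2893 / 152.9091 = -0.074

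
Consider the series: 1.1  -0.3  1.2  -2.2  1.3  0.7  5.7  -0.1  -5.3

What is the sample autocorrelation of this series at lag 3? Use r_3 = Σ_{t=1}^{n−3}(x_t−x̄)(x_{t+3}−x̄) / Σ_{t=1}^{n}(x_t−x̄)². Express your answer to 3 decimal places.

Mean x̄ = (1.1 − 0.3 + 1.2 − 2.2 + 1.3 + 0.7 + 5.7 − 0.1 − 5.3)/9 = 0.2333
Σ(x_t−x̄)(x_{t+3}−x̄) = (-2.1089) + (-0.5689) + (0.4511) + (-13.3022) + (-0.3556) + (-2.5822) = -18.4667
Denominator Σ(x_t−x̄)² = 69.8600
r_3 = -18.4667 / 69.8600 = -0.264

-0.264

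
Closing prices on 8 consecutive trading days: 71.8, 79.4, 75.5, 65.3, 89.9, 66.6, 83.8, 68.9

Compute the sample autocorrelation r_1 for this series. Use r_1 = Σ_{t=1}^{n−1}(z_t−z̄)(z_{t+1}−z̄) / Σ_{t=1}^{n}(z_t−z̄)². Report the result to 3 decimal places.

-0.783

Mean z̄ = (71.8 + 79.4 + 75.5 + 65.3 + 89.9 + 66.6 + 83.8 + 68.9)/8 = 75.1500
Deviations from mean: -3.3500, 4.2500, 0.3500, -9.8500, 14.7500, -8.5500, 8.6500, -6.2500
Σ(z_t−z̄)(z_{t+1}−z̄) = (-14.2375) + (1.4875) + (-3.4475) + (-145.2875) + (-126.1125) + (-73.9575) + (-54.0625) = -415.6175
Denominator Σ(z_t−z̄)² = 530.9800
r_1 = -415.6175 / 530.9800 = -0.783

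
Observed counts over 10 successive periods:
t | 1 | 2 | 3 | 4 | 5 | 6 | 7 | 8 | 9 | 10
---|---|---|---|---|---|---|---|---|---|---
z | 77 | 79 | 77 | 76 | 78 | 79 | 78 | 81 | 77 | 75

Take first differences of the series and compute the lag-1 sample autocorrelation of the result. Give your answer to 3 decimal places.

-0.241

First differences Δz: 2, -2, -1, 2, 1, -1, 3, -4, -2
Mean of differences = -0.2222
Numerator Σ(Δz_t−Δz̄)(Δz_{t+1}−Δz̄) = -10.4938
Denominator Σ(Δz_t−Δz̄)² = 43.5556
r_1(Δz) = -10.4938 / 43.5556 = -0.241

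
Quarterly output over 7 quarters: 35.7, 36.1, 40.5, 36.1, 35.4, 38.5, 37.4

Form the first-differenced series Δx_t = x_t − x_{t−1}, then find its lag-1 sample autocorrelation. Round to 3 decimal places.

First differences Δx: 0.4, 4.4, -4.4, -0.7, 3.1, -1.1
Mean of differences = 0.2833
Numerator Σ(Δx_t−Δx̄)(Δx_{t+1}−Δx̄) = -20.8603
Denominator Σ(Δx_t−Δx̄)² = 49.7083
r_1(Δx) = -20.8603 / 49.7083 = -0.420

-0.420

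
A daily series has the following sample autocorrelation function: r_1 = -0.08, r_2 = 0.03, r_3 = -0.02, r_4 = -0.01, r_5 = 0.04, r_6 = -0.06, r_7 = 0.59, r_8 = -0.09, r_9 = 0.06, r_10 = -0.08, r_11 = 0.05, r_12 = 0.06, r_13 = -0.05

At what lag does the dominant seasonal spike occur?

The largest autocorrelation is r_7 = 0.59; the remaining lags stay at or below 0.06.
The dominant spike at lag 7 indicates a seasonal period of 7.

7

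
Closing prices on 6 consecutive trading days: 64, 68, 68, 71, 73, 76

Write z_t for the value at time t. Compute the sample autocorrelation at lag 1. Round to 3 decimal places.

Mean z̄ = (64 + 68 + 68 + 71 + 73 + 76)/6 = 70.0000
Deviations from mean: -6.0000, -2.0000, -2.0000, 1.0000, 3.0000, 6.0000
Σ(z_t−z̄)(z_{t+1}−z̄) = (12.0000) + (4.0000) + (-2.0000) + (3.0000) + (18.0000) = 35.0000
Denominator Σ(z_t−z̄)² = 90.0000
r_1 = 35.0000 / 90.0000 = 0.389

0.389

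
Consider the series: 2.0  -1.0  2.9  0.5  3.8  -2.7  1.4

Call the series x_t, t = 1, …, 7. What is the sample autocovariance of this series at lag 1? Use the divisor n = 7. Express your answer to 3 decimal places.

-2.859

Mean x̄ = (2.0 − 1.0 + 2.9 + 0.5 + 3.8 − 2.7 + 1.4)/7 = 0.9857
Deviations: 1.0143, -1.9857, 1.9143, -0.4857, 2.8143, -3.6857, 0.4143
Σ_{t=1}^{6}(x_t−x̄)(x_{t+1}−x̄) = -20.0116
γ_1 = -20.0116 / 7 = -2.859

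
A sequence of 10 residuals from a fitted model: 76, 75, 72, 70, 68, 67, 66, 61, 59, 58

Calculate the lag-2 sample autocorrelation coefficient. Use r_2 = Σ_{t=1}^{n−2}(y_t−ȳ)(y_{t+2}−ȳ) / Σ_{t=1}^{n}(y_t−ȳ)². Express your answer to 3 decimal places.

Mean ȳ = (76 + 75 + 72 + 70 + 68 + 67 + 66 + 61 + 59 + 58)/10 = 67.2000
Numerator Σ_{t=1}^{8}(y_t−ȳ)(y_{t+2}−ȳ) = 134.5200
Denominator Σ(y_t−ȳ)² = 361.6000
r_2 = 134.5200 / 361.6000 = 0.372

0.372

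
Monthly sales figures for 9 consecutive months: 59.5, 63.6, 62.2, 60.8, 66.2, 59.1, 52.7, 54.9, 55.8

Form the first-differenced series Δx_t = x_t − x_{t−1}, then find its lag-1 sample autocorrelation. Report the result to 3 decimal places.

-0.142

First differences Δx: 4.1, -1.4, -1.4, 5.4, -7.1, -6.4, 2.2, 0.9
Mean of differences = -0.4625
Numerator Σ(Δx_t−Δx̄)(Δx_{t+1}−Δx̄) = -20.5777
Denominator Σ(Δx_t−Δx̄)² = 145.1988
r_1(Δx) = -20.5777 / 145.1988 = -0.142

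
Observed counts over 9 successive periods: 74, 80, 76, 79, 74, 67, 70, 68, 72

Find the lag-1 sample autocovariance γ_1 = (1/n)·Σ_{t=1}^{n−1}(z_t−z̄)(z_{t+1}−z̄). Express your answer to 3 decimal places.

9.210

Mean z̄ = (74 + 80 + 76 + 79 + 74 + 67 + 70 + 68 + 72)/9 = 73.3333
Σ_{t=1}^{8}(z_t−z̄)(z_{t+1}−z̄) = 82.8889
γ_1 = 82.8889 / 9 = 9.210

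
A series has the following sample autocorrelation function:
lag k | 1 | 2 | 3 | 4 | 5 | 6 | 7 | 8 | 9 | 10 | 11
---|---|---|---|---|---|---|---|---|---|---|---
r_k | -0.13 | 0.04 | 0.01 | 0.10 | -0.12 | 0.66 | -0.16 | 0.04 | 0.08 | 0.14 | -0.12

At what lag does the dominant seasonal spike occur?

6

The largest autocorrelation is r_6 = 0.66; the remaining lags stay at or below 0.14.
The dominant spike at lag 6 indicates a seasonal period of 6.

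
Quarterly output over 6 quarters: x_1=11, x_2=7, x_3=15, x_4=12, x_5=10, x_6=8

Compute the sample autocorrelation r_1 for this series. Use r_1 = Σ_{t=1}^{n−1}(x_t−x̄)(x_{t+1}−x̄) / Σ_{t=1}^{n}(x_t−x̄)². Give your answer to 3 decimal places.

-0.247

Mean x̄ = (11 + 7 + 15 + 12 + 10 + 8)/6 = 10.5000
Deviations from mean: 0.5000, -3.5000, 4.5000, 1.5000, -0.5000, -2.5000
Σ(x_t−x̄)(x_{t+1}−x̄) = (-1.7500) + (-15.7500) + (6.7500) + (-0.7500) + (1.2500) = -10.2500
Denominator Σ(x_t−x̄)² = 41.5000
r_1 = -10.2500 / 41.5000 = -0.247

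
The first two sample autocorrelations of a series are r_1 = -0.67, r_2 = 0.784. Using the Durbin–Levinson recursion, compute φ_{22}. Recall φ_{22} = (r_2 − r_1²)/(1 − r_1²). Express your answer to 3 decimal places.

φ_{22} = (r_2 − r_1²) / (1 − r_1²)
r_1² = (-0.67)² = 0.4489
Numerator = 0.784 − 0.4489 = 0.3351; denominator = 1 − 0.4489 = 0.5511
φ_{22} = 0.3351 / 0.5511 = 0.608

0.608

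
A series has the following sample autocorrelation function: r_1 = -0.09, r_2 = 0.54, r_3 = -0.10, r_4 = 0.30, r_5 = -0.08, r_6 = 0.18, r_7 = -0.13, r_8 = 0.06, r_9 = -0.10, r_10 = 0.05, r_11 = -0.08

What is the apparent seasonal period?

2

The largest autocorrelation is r_2 = 0.54, with weaker echoes at lags 4 (0.30) and 6 (0.18); the remaining lags stay at or below 0.06.
The dominant spike at lag 2 indicates a seasonal period of 2.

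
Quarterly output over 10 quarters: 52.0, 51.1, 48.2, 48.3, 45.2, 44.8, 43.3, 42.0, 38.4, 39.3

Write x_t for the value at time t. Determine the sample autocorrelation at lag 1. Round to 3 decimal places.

Mean x̄ = (52.0 + 51.1 + 48.2 + 48.3 + 45.2 + 44.8 + 43.3 + 42.0 + 38.4 + 39.3)/10 = 45.2600
Numerator Σ_{t=1}^{9}(x_t−x̄)(x_{t+1}−x̄) = 135.8544
Denominator Σ(x_t−x̄)² = 194.6840
r_1 = 135.8544 / 194.6840 = 0.698

0.698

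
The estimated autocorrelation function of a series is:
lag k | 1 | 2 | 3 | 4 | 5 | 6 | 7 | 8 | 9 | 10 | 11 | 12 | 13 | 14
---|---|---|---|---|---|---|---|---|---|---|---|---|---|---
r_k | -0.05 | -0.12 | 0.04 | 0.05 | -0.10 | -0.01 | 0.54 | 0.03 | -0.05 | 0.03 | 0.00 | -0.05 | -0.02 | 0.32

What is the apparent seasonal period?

7

The largest autocorrelation is r_7 = 0.54, with a weaker echo at lag 14 (0.32); the remaining lags stay at or below 0.05.
The dominant spike at lag 7 indicates a seasonal period of 7.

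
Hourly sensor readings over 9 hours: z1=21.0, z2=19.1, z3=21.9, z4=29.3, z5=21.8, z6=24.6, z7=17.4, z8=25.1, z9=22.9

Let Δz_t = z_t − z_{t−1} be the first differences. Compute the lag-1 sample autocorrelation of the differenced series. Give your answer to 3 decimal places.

First differences Δz: -1.9, 2.8, 7.4, -7.5, 2.8, -7.2, 7.7, -2.2
Mean of differences = 0.2375
Numerator Σ(Δz_t−Δz̄)(Δz_{t+1}−Δz̄) = -155.1214
Denominator Σ(Δz_t−Δz̄)² = 245.8188
r_1(Δz) = -155.1214 / 245.8188 = -0.631

-0.631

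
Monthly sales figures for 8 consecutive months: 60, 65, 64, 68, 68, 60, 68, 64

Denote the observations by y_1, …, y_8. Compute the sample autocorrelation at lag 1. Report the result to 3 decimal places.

Mean ȳ = (60 + 65 + 64 + 68 + 68 + 60 + 68 + 64)/8 = 64.6250
Deviations from mean: -4.6250, 0.3750, -0.6250, 3.3750, 3.3750, -4.6250, 3.3750, -0.6250
Σ(y_t−ȳ)(y_{t+1}−ȳ) = (-1.7344) + (-0.2344) + (-2.1094) + (11.3906) + (-15.6094) + (-15.6094) + (-2.1094) = -26.0156
Denominator Σ(y_t−ȳ)² = 77.8750
r_1 = -26.0156 / 77.8750 = -0.334

-0.334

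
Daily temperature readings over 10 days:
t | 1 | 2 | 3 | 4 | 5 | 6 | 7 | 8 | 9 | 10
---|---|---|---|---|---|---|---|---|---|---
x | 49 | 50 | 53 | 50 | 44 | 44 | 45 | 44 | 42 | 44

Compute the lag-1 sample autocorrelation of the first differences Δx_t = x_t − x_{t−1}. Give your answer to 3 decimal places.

0.068

First differences Δx: 1, 3, -3, -6, 0, 1, -1, -2, 2
Mean of differences = -0.5556
Numerator Σ(Δx_t−Δx̄)(Δx_{t+1}−Δx̄) = 4.2469
Denominator Σ(Δx_t−Δx̄)² = 62.2222
r_1(Δx) = 4.2469 / 62.2222 = 0.068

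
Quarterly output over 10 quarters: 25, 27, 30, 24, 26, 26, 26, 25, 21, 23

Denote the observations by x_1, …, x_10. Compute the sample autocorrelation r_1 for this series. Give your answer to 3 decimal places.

Mean x̄ = (25 + 27 + 30 + 24 + 26 + 26 + 26 + 25 + 21 + 23)/10 = 25.3000
Numerator Σ_{t=1}^{9}(x_t−x̄)(x_{t+1}−x̄) = 12.4100
Denominator Σ(x_t−x̄)² = 52.1000
r_1 = 12.4100 / 52.1000 = 0.238

0.238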